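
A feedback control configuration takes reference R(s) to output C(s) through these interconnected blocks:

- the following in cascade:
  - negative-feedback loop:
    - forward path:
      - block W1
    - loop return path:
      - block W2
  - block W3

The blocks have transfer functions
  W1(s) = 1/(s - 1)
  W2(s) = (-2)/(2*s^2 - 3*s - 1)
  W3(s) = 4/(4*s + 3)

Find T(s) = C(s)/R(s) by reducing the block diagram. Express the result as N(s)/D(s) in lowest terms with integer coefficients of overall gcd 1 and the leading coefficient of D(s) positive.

Step 1: feedback reduction of W1, W2: (2*s^2 - 3*s - 1)/(2*s^3 - 5*s^2 + 2*s - 1)
Step 2: cascade [W1/(1+W1*W2)], W3 - this is the overall T(s), already in the required normalized form

Answer: (8*s^2 - 12*s - 4)/(8*s^4 - 14*s^3 - 7*s^2 + 2*s - 3)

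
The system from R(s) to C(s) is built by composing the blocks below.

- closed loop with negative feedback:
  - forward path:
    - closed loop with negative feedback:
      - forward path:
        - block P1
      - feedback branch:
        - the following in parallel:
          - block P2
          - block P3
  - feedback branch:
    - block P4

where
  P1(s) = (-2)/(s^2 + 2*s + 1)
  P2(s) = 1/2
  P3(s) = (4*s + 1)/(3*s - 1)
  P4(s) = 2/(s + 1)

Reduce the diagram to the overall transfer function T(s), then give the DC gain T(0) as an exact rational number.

Step 1: parallel reduction of P2, P3 -> (11*s + 1)/(6*s - 2)
Step 2: reduce the feedback loop with forward P1 and return (P2+P3) -> (2 - 6*s)/(3*s^3 + 5*s^2 - 10*s - 2)
Step 3: collapse the loop ([P1/(1+P1*(P2+P3))] forward, P4 return) -> (-6*s^2 - 4*s + 2)/(3*s^4 + 8*s^3 - 5*s^2 - 24*s + 2)
The step-3 result is T(s). Setting s = 0: T(0) = 2/2 = 1.

Answer: 1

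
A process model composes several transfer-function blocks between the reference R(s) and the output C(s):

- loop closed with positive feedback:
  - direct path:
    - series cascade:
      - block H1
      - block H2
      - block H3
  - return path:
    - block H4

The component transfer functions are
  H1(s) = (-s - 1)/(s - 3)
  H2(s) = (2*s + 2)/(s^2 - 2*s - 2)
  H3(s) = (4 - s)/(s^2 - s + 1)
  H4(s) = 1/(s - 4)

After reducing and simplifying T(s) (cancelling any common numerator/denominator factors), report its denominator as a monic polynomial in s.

First reduce the diagram to T(s).

1. cascade H1, H2, H3 gives (2*s^3 - 4*s^2 - 14*s - 8)/(s^5 - 6*s^4 + 10*s^3 - 3*s^2 - 2*s + 6)
2. apply the feedback formula to (H1*H2*H3), H4 gives (2*s^3 - 4*s^2 - 14*s - 8)/(s^5 - 6*s^4 + 10*s^3 - 5*s^2 - 6*s + 4)
That last expression is T(s), already simplified, and its denominator is already monic.

Answer: s^5 - 6*s^4 + 10*s^3 - 5*s^2 - 6*s + 4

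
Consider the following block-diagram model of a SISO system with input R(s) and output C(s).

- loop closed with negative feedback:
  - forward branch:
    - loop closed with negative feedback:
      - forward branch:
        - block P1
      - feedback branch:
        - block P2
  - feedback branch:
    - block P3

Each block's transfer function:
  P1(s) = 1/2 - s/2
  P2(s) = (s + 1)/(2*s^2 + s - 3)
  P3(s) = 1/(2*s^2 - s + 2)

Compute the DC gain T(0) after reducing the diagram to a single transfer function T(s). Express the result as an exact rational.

(1) feedback reduction of P1, P2 gives (-2*s^2 - s + 3)/(3*s + 5)
(2) close the feedback loop around [P1/(1+P1*P2)], P3 gives (-4*s^4 + 3*s^2 - 5*s + 6)/(6*s^3 + 5*s^2 + 13)
DC gain: substitute s = 0 into T(s) from step 2: T(0) = 6/13.

Therefore the answer is 6/13.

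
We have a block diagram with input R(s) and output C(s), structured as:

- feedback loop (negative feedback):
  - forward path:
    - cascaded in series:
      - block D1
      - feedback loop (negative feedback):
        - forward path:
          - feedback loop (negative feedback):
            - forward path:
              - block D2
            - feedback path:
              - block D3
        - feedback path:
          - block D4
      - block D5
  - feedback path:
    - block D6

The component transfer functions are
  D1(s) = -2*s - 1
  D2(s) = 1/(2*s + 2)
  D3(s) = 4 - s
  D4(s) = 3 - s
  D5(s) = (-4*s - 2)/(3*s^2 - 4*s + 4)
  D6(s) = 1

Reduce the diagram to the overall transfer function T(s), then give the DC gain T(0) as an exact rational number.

Answer: 1/19

Working:
[1] feedback reduction of D2, D3: 1/(s + 6)
[2] feedback reduction of [D2/(1+D2*D3)], D4: 1/9
[3] multiply D1, [[D2/(1+D2*D3)]/(1+[D2/(1+D2*D3)]*D4)], D5 (series): (8*s^2 + 8*s + 2)/(27*s^2 - 36*s + 36)
[4] apply the feedback formula to (D1*[[D2/(1+D2*D3)]/(1+[D2/(1+D2*D3)]*D4)]*D5), D6: (8*s^2 + 8*s + 2)/(35*s^2 - 28*s + 38)
That last expression is T(s); at s = 0 only the constant terms survive, so T(0) = 2/38 = 1/19.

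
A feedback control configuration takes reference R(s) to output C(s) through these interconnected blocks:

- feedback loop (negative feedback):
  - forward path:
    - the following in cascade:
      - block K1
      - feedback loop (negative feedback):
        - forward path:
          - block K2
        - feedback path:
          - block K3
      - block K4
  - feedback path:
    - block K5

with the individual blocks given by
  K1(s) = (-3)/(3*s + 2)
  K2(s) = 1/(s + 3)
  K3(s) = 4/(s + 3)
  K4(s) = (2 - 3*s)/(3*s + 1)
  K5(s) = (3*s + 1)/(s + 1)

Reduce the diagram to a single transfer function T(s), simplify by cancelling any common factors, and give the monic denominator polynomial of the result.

[1] collapse the loop (K2 forward, K3 return) -> (s + 3)/(s^2 + 6*s + 13)
[2] series reduction of K1, [K2/(1+K2*K3)], K4 -> (9*s^2 + 21*s - 18)/(9*s^4 + 63*s^3 + 173*s^2 + 129*s + 26)
[3] feedback reduction of (K1*[K2/(1+K2*K3)]*K4), K5 -> (9*s^3 + 30*s^2 + 3*s - 18)/(9*s^5 + 72*s^4 + 263*s^3 + 374*s^2 + 122*s + 8)
T(s) is the step-3 result (common factors already cancelled). Leading coefficient of the denominator: 9. Divide through by 9 for the monic polynomial.

Hence the answer: s^5 + 8*s^4 + 263*s^3/9 + 374*s^2/9 + 122*s/9 + 8/9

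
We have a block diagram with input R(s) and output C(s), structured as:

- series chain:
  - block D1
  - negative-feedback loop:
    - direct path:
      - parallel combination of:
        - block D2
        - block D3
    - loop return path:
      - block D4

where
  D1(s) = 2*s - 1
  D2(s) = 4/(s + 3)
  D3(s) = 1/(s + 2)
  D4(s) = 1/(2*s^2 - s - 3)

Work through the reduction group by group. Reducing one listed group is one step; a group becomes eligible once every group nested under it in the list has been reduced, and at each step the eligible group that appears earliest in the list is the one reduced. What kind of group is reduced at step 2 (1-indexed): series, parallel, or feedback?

The answer is feedback.

Reasoning:
1. add D2, D3 (parallel)
2. reduce the feedback loop with forward (D2+D3) and return D4
3. reduce the series chain D1, [(D2+D3)/(1+(D2+D3)*D4)]
Step 2 collapses a feedback group.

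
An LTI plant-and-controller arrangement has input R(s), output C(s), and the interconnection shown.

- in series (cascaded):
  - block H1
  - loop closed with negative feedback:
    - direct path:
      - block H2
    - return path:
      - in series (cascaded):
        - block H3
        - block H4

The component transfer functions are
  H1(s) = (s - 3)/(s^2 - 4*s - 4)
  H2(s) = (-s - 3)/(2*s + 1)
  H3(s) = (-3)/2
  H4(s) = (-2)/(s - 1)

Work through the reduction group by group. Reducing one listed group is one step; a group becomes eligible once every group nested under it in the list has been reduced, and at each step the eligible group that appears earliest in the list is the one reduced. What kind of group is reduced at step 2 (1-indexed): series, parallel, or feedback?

[1] combine H3, H4 in series
[2] reduce the feedback loop with forward H2 and return (H3*H4)
[3] reduce the series chain H1, [H2/(1+H2*(H3*H4))]
At step 2 the group reduced is feedback.

Answer: feedback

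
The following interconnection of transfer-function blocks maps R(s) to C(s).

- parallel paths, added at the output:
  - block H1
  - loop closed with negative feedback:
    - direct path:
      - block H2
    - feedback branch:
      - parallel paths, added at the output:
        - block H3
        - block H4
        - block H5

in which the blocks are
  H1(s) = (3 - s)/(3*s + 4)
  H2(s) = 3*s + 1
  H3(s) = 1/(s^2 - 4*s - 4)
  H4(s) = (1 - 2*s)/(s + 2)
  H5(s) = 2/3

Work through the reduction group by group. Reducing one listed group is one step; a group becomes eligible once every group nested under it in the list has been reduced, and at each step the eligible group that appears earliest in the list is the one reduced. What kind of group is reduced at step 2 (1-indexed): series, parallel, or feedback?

The answer is feedback.

Reasoning:
Step 1: add H3, H4, H5 (parallel)
Step 2: reduce the feedback loop with forward H2 and return (H3+H4+H5)
Step 3: combine H1, [H2/(1+H2*(H3+H4+H5))] in parallel
Step 2: feedback.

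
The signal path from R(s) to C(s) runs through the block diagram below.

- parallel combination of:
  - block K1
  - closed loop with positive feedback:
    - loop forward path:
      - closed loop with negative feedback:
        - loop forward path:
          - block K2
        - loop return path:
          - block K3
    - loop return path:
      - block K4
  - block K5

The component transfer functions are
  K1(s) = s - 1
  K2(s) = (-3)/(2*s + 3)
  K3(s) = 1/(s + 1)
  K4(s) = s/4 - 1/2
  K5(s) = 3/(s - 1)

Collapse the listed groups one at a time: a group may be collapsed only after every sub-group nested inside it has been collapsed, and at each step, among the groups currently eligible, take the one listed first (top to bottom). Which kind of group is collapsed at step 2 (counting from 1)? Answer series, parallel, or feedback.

Step 1 - reduce the feedback loop with forward K2 and return K3
Step 2 - feedback reduction of [K2/(1+K2*K3)], K4
Step 3 - add K1, [[K2/(1+K2*K3)]/(1-[K2/(1+K2*K3)]*K4)], K5 (parallel)
The group at step 2 is a feedback group.

Answer: feedback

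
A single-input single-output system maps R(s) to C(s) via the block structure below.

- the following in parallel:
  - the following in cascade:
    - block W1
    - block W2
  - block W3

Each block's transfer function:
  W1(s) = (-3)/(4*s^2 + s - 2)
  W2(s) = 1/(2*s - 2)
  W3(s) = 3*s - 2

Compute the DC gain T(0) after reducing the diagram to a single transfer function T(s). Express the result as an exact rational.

Answer: -11/4

Working:
(1) multiply W1, W2 (series): (-3)/(8*s^3 - 6*s^2 - 6*s + 4)
(2) reduce the parallel group (W1*W2), W3: (24*s^4 - 34*s^3 - 6*s^2 + 24*s - 11)/(8*s^3 - 6*s^2 - 6*s + 4)
Evaluating the step-2 result (the overall T(s)) at s = 0 gives T(0) = -11/4.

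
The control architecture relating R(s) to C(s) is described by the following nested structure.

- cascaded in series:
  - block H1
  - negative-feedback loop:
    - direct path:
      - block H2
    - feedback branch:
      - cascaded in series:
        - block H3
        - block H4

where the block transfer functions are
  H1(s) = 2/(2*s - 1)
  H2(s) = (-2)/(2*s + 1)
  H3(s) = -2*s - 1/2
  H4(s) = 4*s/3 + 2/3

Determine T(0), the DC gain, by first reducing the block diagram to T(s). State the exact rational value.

Step 1: multiply H3, H4 (series) -> -8*s^2/3 - 2*s - 1/3
Step 2: close the feedback loop around H2, (H3*H4) -> (-6)/(16*s^2 + 18*s + 5)
Step 3: multiply H1, [H2/(1+H2*(H3*H4))] (series) -> (-12)/(32*s^3 + 20*s^2 - 8*s - 5)
Evaluating the step-3 result (the overall T(s)) at s = 0 gives T(0) = -12/(-5) = 12/5.

Hence the answer: 12/5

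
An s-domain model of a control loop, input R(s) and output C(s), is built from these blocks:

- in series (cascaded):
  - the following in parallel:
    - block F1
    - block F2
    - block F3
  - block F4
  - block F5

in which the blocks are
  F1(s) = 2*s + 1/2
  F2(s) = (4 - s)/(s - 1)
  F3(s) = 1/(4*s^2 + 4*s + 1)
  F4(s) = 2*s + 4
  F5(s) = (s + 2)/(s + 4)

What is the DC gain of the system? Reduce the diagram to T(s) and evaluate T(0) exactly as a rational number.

Reducing step by step:

[1] combine F1, F2, F3 in parallel; result (16*s^4 - 4*s^3 + 12*s^2 + 25*s + 5)/(8*s^3 - 6*s - 2)
[2] multiply (F1+F2+F3), F4, F5 (series); result (16*s^6 + 60*s^5 + 60*s^4 + 57*s^3 + 153*s^2 + 120*s + 20)/(4*s^4 + 16*s^3 - 3*s^2 - 13*s - 4)
DC gain: substitute s = 0 into T(s) from step 2: T(0) = 20/(-4) = -5.

Answer: -5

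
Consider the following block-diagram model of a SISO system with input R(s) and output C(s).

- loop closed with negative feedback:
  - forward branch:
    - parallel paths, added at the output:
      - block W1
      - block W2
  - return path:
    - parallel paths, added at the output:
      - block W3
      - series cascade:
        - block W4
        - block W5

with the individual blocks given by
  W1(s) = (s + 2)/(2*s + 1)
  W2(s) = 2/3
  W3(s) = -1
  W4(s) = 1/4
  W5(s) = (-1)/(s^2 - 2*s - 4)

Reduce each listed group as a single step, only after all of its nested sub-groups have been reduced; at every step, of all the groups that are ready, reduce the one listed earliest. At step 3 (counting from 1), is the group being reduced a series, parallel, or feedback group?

Reducing step by step:

1. add W1, W2 (parallel)
2. series reduction of W4, W5
3. reduce the parallel group W3, (W4*W5)
4. feedback reduction of (W1+W2), (W3+(W4*W5))
Step 3: parallel.

Answer: parallel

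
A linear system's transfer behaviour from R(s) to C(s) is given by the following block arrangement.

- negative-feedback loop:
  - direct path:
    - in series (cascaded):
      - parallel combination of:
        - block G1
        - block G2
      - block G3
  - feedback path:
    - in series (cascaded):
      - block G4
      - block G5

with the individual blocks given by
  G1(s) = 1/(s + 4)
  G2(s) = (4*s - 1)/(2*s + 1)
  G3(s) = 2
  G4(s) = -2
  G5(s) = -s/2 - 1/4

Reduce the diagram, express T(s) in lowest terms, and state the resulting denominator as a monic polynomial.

First reduce the diagram to T(s).

Step 1 - reduce the parallel group G1, G2; result (4*s^2 + 17*s - 3)/(2*s^2 + 9*s + 4)
Step 2 - reduce the series chain (G1+G2), G3; result (8*s^2 + 34*s - 6)/(2*s^2 + 9*s + 4)
Step 3 - multiply G4, G5 (series); result s + 1/2
Step 4 - reduce the feedback loop with forward ((G1+G2)*G3) and return (G4*G5); result (8*s^2 + 34*s - 6)/(8*s^3 + 40*s^2 + 20*s + 1)
Step 4 gives the fully reduced T(s), with no common factor left to cancel. The denominator's leading coefficient is 8, so divide each of its coefficients by 8 to get the monic form.

Answer: s^3 + 5*s^2 + 5*s/2 + 1/8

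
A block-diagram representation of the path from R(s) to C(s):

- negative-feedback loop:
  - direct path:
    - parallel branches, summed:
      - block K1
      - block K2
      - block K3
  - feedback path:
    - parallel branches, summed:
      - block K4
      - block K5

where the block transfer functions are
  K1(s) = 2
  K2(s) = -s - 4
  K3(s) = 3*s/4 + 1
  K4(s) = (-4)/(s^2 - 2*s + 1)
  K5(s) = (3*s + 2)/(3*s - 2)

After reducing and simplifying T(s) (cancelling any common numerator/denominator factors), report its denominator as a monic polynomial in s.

Step 1. reduce the parallel group K1, K2, K3, giving -s/4 - 1
Step 2. add K4, K5 (parallel), giving (3*s^3 - 4*s^2 - 13*s + 10)/(3*s^3 - 8*s^2 + 7*s - 2)
Step 3. close the feedback loop around (K1+K2+K3), (K4+K5), giving (3*s^4 + 4*s^3 - 25*s^2 + 26*s - 8)/(3*s^4 - 4*s^3 + 3*s^2 - 70*s + 48)
T(s) is the step-3 result (common factors already cancelled). Leading coefficient of the denominator: 3. Divide through by 3 for the monic polynomial.

Hence the answer: s^4 - 4*s^3/3 + s^2 - 70*s/3 + 16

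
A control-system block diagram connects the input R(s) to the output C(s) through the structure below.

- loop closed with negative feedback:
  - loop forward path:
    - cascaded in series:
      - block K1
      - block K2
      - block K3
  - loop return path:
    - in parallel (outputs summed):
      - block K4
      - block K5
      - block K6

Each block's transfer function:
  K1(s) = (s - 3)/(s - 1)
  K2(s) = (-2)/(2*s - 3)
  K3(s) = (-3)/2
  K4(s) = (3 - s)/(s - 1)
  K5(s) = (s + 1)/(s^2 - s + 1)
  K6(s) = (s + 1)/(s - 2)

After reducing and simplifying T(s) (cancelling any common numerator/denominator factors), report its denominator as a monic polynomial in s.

Reducing step by step:

Step 1 - combine K1, K2, K3 in series; result (3*s - 9)/(2*s^2 - 5*s + 3)
Step 2 - parallel reduction of K4, K5, K6; result (6*s^3 - 14*s^2 + 11*s - 5)/(s^4 - 4*s^3 + 6*s^2 - 5*s + 2)
Step 3 - collapse the loop ((K1*K2*K3) forward, (K4+K5+K6) return); result (3*s^5 - 21*s^4 + 54*s^3 - 69*s^2 + 51*s - 18)/(2*s^6 - 13*s^5 + 53*s^4 - 148*s^3 + 206*s^2 - 139*s + 51)
The result of step 3 is T(s) in lowest terms. Its denominator has leading coefficient 2; dividing the denominator through by 2 makes it monic.

Answer: s^6 - 13*s^5/2 + 53*s^4/2 - 74*s^3 + 103*s^2 - 139*s/2 + 51/2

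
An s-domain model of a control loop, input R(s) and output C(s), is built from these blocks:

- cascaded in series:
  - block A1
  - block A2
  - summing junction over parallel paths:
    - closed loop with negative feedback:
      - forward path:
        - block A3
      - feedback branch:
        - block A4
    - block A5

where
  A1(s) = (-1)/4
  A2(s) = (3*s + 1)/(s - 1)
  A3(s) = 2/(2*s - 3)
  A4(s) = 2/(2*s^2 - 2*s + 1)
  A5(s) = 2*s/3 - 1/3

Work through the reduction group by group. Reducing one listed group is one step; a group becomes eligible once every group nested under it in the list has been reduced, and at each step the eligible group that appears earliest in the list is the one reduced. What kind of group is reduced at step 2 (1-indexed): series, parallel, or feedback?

Step 1. collapse the loop (A3 forward, A4 return)
Step 2. add [A3/(1+A3*A4)], A5 (parallel)
Step 3. cascade A1, A2, ([A3/(1+A3*A4)]+A5)
Step 2 collapses a parallel group.

Final answer: parallel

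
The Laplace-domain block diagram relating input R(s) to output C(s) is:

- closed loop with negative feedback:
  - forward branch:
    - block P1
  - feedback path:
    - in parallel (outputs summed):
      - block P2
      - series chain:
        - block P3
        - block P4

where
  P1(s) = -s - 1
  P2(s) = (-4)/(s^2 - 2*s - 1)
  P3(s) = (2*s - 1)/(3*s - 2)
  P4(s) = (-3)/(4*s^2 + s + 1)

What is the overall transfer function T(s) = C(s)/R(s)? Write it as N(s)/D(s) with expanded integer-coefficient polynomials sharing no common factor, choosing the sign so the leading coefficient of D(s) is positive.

The answer is (-12*s^6 + 17*s^5 + 30*s^4 - 4*s^2 - 5*s - 2)/(12*s^5 + 25*s^4 + 18*s^3 - 30*s^2 + 2*s - 3).

Reasoning:
(1) reduce the series chain P3, P4 = (3 - 6*s)/(12*s^3 - 5*s^2 + s - 2)
(2) sum the parallel branches P2, (P3*P4) = (-54*s^3 + 35*s^2 - 4*s + 5)/(12*s^5 - 29*s^4 - s^3 + s^2 + 3*s + 2)
(3) reduce the feedback loop with forward P1 and return (P2+(P3*P4)), giving the overall T(s)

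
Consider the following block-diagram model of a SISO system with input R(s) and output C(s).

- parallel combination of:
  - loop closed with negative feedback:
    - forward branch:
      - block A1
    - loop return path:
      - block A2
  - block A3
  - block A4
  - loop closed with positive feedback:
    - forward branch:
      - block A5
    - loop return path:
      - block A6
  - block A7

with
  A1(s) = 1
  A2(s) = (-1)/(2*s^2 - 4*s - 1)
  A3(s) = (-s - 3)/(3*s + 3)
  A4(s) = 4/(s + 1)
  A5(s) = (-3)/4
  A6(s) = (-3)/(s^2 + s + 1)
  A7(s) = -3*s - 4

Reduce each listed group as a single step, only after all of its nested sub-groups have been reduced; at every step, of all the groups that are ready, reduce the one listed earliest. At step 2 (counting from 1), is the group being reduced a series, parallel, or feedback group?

1. collapse the loop (A1 forward, A2 return)
2. apply the feedback formula to A5, A6
3. combine [A1/(1+A1*A2)], A3, A4, [A5/(1-A5*A6)], A7 in parallel
At step 2 the group reduced is feedback.

Answer: feedback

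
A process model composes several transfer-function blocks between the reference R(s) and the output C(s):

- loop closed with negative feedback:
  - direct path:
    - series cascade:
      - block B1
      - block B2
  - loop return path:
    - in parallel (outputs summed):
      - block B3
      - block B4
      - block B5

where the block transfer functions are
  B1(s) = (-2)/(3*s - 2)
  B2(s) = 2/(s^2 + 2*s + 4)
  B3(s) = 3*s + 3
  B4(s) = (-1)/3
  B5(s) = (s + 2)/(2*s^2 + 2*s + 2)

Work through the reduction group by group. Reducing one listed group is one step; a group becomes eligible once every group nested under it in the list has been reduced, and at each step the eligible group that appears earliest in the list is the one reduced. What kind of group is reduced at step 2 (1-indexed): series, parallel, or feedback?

1. series reduction of B1, B2
2. reduce the parallel group B3, B4, B5
3. apply the feedback formula to (B1*B2), (B3+B4+B5)
Step 2 collapses a parallel group.

Therefore the answer is parallel.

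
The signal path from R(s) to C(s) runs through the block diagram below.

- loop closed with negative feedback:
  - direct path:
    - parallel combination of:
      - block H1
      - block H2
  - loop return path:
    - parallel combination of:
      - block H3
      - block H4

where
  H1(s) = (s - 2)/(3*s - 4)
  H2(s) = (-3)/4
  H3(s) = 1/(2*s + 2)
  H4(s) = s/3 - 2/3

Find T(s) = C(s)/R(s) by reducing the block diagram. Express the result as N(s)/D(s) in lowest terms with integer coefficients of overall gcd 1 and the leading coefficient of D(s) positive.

Step 1 - add H1, H2 (parallel), giving (4 - 5*s)/(12*s - 16)
Step 2 - combine H3, H4 in parallel, giving (2*s^2 - 2*s - 1)/(6*s + 6)
Step 3 - apply the feedback formula to (H1+H2), (H3+H4) - this is the overall T(s), already in the required normalized form

Hence the answer: (30*s^2 + 6*s - 24)/(10*s^3 - 90*s^2 + 27*s + 100)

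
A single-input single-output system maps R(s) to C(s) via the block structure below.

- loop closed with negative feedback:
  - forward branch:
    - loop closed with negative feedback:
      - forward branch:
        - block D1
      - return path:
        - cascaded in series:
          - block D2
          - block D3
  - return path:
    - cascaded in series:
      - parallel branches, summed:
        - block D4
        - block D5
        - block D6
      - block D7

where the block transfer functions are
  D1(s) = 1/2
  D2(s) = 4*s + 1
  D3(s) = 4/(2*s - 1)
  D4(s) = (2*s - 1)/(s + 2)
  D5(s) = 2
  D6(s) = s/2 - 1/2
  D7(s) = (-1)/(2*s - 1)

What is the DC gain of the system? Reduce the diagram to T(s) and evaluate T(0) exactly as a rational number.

(1) cascade D2, D3, giving (16*s + 4)/(2*s - 1)
(2) reduce the feedback loop with forward D1 and return (D2*D3), giving (2*s - 1)/(20*s + 2)
(3) parallel reduction of D4, D5, D6, giving (s^2 + 9*s + 4)/(2*s + 4)
(4) multiply (D4+D5+D6), D7 (series), giving (-s^2 - 9*s - 4)/(4*s^2 + 6*s - 4)
(5) close the feedback loop around [D1/(1+D1*(D2*D3))], ((D4+D5+D6)*D7), giving (4*s^2 + 6*s - 4)/(39*s^2 + 75*s + 4)
Evaluating the step-5 result (the overall T(s)) at s = 0 gives T(0) = -4/4 = -1.

Hence the answer: -1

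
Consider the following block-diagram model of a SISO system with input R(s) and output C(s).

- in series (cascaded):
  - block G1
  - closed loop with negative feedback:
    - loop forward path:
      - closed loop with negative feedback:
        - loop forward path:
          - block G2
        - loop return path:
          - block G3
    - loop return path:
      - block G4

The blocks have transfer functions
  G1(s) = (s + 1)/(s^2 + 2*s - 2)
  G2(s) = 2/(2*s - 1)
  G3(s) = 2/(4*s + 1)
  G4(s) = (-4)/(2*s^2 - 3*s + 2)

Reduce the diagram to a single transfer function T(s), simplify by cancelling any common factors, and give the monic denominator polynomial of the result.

Reducing step by step:

Step 1 - close the feedback loop around G2, G3, giving (8*s + 2)/(8*s^2 - 2*s + 3)
Step 2 - close the feedback loop around [G2/(1+G2*G3)], G4, giving (16*s^3 - 20*s^2 + 10*s + 4)/(16*s^4 - 28*s^3 + 28*s^2 - 45*s - 2)
Step 3 - cascade G1, [[G2/(1+G2*G3)]/(1+[G2/(1+G2*G3)]*G4)], giving (16*s^4 - 4*s^3 - 10*s^2 + 14*s + 4)/(16*s^6 + 4*s^5 - 60*s^4 + 67*s^3 - 148*s^2 + 86*s + 4)
No further cancellation is possible in the step-3 result, so that is T(s). Its denominator becomes monic after dividing by the leading coefficient 16.

Answer: s^6 + s^5/4 - 15*s^4/4 + 67*s^3/16 - 37*s^2/4 + 43*s/8 + 1/4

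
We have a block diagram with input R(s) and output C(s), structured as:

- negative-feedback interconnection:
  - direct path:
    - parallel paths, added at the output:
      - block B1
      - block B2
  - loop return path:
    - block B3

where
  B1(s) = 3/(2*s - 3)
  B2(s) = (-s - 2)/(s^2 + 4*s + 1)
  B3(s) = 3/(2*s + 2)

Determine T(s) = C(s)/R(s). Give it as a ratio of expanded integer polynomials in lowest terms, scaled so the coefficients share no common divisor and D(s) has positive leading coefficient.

[1] combine B1, B2 in parallel -> (s^2 + 11*s + 9)/(2*s^3 + 5*s^2 - 10*s - 3)
[2] apply the feedback formula to (B1+B2), B3, which is the overall transfer function T(s) = C(s)/R(s) in lowest terms

Therefore the answer is (2*s^3 + 24*s^2 + 40*s + 18)/(4*s^4 + 14*s^3 - 7*s^2 + 7*s + 21).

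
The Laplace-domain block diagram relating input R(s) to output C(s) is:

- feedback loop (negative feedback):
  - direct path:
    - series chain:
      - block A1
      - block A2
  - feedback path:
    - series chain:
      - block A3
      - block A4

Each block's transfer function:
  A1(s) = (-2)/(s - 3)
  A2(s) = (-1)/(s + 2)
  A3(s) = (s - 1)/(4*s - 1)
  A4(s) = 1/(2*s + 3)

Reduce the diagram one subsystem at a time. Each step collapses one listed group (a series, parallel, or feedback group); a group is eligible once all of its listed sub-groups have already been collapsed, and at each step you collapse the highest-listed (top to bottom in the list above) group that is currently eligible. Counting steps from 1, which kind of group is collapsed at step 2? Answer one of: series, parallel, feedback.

Answer: series

Working:
(1) multiply A1, A2 (series)
(2) reduce the series chain A3, A4
(3) apply the feedback formula to (A1*A2), (A3*A4)
Step 2: series.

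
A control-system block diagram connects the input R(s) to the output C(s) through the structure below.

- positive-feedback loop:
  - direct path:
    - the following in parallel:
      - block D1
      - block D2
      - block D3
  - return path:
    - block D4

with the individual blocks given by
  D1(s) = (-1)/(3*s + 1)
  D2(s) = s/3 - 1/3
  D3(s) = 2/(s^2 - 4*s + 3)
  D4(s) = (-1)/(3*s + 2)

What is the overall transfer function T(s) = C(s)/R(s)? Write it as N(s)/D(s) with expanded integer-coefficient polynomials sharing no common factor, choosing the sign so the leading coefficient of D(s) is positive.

(1) sum the parallel branches D1, D2, D3; result (3*s^4 - 14*s^3 + 13*s^2 + 28*s - 6)/(9*s^3 - 33*s^2 + 15*s + 9)
(2) collapse the loop ((D1+D2+D3) forward, D4 return); the result is T(s) itself (integer coefficients, no common factor, positive leading denominator coefficient)

Therefore the answer is (9*s^5 - 36*s^4 + 11*s^3 + 110*s^2 + 38*s - 12)/(30*s^4 - 95*s^3 - 8*s^2 + 85*s + 12).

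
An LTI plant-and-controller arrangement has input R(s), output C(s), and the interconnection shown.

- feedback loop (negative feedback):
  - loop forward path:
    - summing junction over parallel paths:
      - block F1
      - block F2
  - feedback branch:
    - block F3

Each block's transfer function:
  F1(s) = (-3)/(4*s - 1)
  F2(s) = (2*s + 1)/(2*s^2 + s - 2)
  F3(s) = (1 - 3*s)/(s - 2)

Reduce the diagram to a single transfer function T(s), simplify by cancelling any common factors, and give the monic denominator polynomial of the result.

[1] add F1, F2 (parallel) -> (2*s^2 - s + 5)/(8*s^3 + 2*s^2 - 9*s + 2)
[2] feedback reduction of (F1+F2), F3 -> (2*s^3 - 5*s^2 + 7*s - 10)/(8*s^4 - 20*s^3 - 8*s^2 + 4*s + 1)
Step 2 gives the fully reduced T(s), with no common factor left to cancel. The denominator's leading coefficient is 8, so divide each of its coefficients by 8 to get the monic form.

Final answer: s^4 - 5*s^3/2 - s^2 + s/2 + 1/8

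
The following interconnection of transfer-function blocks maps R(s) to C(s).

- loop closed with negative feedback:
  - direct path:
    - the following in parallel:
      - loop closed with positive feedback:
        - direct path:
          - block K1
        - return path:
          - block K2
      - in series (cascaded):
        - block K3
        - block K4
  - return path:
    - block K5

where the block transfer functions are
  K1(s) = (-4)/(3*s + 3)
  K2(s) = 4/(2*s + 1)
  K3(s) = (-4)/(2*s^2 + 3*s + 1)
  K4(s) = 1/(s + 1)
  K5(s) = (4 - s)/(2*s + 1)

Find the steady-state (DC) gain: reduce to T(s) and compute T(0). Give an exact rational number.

(1) apply the feedback formula to K1, K2; result (-8*s - 4)/(6*s^2 + 9*s + 19)
(2) series reduction of K3, K4; result (-4)/(2*s^3 + 5*s^2 + 4*s + 1)
(3) parallel reduction of [K1/(1-K1*K2)], (K3*K4); result (-16*s^4 - 48*s^3 - 76*s^2 - 60*s - 80)/(12*s^5 + 48*s^4 + 107*s^3 + 137*s^2 + 85*s + 19)
(4) reduce the feedback loop with forward ([K1/(1-K1*K2)]+(K3*K4)) and return K5; result (-32*s^5 - 112*s^4 - 200*s^3 - 196*s^2 - 220*s - 80)/(24*s^6 + 124*s^5 + 246*s^4 + 265*s^3 + 63*s^2 - 37*s - 301)
The step-4 result is T(s). Setting s = 0: T(0) = -80/(-301) = 80/301.

Answer: 80/301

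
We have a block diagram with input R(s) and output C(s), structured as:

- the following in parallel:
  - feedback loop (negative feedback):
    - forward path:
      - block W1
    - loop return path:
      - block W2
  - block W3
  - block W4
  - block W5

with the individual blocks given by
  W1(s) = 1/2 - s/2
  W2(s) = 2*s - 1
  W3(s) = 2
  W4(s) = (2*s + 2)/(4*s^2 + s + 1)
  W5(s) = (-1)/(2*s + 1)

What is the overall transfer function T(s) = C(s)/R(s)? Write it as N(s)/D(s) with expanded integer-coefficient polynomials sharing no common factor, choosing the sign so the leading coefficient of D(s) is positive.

(1) reduce the feedback loop with forward W1 and return W2 = (s - 1)/(2*s^2 - 3*s - 1)
(2) combine [W1/(1+W1*W2)], W3, W4, W5 in parallel; the result is T(s) itself (integer coefficients, no common factor, positive leading denominator coefficient)

Answer: (32*s^5 - 16*s^4 - 32*s^3 - 42*s^2 - 22*s - 4)/(16*s^5 - 12*s^4 - 20*s^3 - 13*s^2 - 6*s - 1)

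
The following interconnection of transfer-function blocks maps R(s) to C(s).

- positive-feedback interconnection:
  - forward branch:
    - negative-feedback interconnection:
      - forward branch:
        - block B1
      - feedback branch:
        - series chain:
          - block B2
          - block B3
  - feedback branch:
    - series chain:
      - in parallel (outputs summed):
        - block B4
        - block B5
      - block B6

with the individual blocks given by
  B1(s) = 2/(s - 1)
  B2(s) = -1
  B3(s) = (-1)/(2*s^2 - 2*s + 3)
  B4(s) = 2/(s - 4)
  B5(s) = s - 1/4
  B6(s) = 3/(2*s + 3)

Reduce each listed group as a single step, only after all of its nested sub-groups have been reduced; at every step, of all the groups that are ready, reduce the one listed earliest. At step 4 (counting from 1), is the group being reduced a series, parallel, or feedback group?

Step 1. multiply B2, B3 (series)
Step 2. feedback reduction of B1, (B2*B3)
Step 3. parallel reduction of B4, B5
Step 4. combine (B4+B5), B6 in series
Step 5. collapse the loop ([B1/(1+B1*(B2*B3))] forward, ((B4+B5)*B6) return)
At step 4 the group reduced is series.

Hence the answer: series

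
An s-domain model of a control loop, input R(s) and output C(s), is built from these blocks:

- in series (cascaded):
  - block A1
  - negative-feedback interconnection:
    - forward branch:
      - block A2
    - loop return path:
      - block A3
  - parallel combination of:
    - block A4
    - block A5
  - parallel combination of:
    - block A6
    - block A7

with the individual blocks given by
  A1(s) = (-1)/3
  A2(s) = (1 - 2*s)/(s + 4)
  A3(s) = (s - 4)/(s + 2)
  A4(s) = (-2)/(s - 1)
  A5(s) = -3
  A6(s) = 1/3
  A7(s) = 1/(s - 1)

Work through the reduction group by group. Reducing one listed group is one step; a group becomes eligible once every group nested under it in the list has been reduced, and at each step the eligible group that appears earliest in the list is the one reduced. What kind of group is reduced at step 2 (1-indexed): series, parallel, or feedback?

Answer: parallel

Working:
Step 1: collapse the loop (A2 forward, A3 return)
Step 2: parallel reduction of A4, A5
Step 3: sum the parallel branches A6, A7
Step 4: cascade A1, [A2/(1+A2*A3)], (A4+A5), (A6+A7)
Step 2: parallel.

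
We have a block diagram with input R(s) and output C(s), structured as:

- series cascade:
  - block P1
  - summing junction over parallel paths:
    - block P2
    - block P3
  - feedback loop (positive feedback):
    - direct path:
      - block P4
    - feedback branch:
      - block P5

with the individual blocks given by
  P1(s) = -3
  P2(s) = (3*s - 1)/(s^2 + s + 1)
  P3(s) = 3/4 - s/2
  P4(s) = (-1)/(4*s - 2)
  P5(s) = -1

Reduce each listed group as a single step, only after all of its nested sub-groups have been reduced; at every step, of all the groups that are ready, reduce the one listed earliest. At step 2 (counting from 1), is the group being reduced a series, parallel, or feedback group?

Step 1: sum the parallel branches P2, P3
Step 2: close the feedback loop around P4, P5
Step 3: combine P1, (P2+P3), [P4/(1-P4*P5)] in series
The group at step 2 is a feedback group.

Final answer: feedback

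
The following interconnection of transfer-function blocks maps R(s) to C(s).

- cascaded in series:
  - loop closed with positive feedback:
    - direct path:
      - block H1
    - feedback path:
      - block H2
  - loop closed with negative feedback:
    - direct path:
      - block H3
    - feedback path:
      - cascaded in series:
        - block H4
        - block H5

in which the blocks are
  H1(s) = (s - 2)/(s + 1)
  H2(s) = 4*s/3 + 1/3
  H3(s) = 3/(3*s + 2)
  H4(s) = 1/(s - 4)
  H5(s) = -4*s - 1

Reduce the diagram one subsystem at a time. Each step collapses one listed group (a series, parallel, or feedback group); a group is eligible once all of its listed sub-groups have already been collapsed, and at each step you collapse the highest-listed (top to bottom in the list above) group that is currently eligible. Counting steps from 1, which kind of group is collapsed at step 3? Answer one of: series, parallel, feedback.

The answer is feedback.

Reasoning:
1. apply the feedback formula to H1, H2
2. cascade H4, H5
3. collapse the loop (H3 forward, (H4*H5) return)
4. multiply [H1/(1-H1*H2)], [H3/(1+H3*(H4*H5))] (series)
Step 3 collapses a feedback group.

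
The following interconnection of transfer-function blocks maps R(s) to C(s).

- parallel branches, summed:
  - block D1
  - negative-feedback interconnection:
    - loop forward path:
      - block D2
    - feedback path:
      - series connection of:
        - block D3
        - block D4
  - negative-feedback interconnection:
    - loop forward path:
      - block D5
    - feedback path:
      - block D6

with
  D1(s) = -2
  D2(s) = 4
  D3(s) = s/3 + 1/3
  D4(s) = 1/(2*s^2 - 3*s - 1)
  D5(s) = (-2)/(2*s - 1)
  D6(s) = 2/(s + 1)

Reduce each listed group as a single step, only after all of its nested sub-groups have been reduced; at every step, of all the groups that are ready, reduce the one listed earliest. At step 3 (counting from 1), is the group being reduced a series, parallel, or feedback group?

(1) series reduction of D3, D4
(2) apply the feedback formula to D2, (D3*D4)
(3) apply the feedback formula to D5, D6
(4) sum the parallel branches D1, [D2/(1+D2*(D3*D4))], [D5/(1+D5*D6)]
Step 3 collapses a feedback group.

Answer: feedback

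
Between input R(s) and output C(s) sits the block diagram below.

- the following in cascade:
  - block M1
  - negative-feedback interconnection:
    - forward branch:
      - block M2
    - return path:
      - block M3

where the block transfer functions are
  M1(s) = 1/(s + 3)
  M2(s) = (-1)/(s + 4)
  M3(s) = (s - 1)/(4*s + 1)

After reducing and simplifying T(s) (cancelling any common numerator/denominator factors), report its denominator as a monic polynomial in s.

First reduce the diagram to T(s).

[1] reduce the feedback loop with forward M2 and return M3; result (-4*s - 1)/(4*s^2 + 16*s + 5)
[2] reduce the series chain M1, [M2/(1+M2*M3)]; result (-4*s - 1)/(4*s^3 + 28*s^2 + 53*s + 15)
No further cancellation is possible in the step-2 result, so that is T(s). Its denominator becomes monic after dividing by the leading coefficient 4.

Answer: s^3 + 7*s^2 + 53*s/4 + 15/4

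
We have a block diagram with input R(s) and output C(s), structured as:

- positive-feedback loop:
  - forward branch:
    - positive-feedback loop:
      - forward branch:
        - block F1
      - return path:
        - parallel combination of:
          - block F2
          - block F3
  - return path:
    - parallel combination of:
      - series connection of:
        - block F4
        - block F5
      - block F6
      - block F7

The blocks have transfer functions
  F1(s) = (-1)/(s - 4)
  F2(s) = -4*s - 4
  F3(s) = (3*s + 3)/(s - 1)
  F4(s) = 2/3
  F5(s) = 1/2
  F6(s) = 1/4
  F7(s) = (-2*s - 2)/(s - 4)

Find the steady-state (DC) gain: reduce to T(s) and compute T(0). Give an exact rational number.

The answer is 12/119.

Reasoning:
Step 1. sum the parallel branches F2, F3: (-4*s^2 + 3*s + 7)/(s - 1)
Step 2. collapse the loop (F1 forward, (F2+F3) return): (s - 1)/(3*s^2 + 2*s - 11)
Step 3. multiply F4, F5 (series): 1/3
Step 4. parallel reduction of (F4*F5), F6, F7: (-17*s - 52)/(12*s - 48)
Step 5. feedback reduction of [F1/(1-F1*(F2+F3))], ((F4*F5)+F6+F7): (12*s^2 - 60*s + 48)/(36*s^3 - 103*s^2 - 193*s + 476)
Step 5 gives the overall T(s). Then T(0) = 48/476 = 12/119.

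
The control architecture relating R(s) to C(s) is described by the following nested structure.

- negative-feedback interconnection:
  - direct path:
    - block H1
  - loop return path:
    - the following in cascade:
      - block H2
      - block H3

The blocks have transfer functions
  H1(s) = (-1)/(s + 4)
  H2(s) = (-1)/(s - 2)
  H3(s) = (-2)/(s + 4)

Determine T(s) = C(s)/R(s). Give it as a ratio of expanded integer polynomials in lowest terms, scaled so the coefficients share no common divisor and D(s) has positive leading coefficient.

First reduce the diagram to T(s).

(1) reduce the series chain H2, H3: 2/(s^2 + 2*s - 8)
(2) collapse the loop (H1 forward, (H2*H3) return): this yields T(s), and no further normalization is needed

Answer: (-s^2 - 2*s + 8)/(s^3 + 6*s^2 - 34)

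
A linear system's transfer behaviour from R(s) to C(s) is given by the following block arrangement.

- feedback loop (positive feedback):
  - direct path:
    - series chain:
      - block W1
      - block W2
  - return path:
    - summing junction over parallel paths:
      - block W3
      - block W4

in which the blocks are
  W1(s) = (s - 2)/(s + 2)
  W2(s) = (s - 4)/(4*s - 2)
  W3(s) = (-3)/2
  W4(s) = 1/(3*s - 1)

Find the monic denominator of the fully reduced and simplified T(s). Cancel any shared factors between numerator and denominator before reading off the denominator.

[1] series reduction of W1, W2 -> (s^2 - 6*s + 8)/(4*s^2 + 6*s - 4)
[2] parallel reduction of W3, W4 -> (5 - 9*s)/(6*s - 2)
[3] feedback reduction of (W1*W2), (W3+W4) -> (6*s^3 - 38*s^2 + 60*s - 16)/(33*s^3 - 31*s^2 + 66*s - 32)
The result of step 3 is T(s) in lowest terms. Its denominator has leading coefficient 33; dividing the denominator through by 33 makes it monic.

Therefore the answer is s^3 - 31*s^2/33 + 2*s - 32/33.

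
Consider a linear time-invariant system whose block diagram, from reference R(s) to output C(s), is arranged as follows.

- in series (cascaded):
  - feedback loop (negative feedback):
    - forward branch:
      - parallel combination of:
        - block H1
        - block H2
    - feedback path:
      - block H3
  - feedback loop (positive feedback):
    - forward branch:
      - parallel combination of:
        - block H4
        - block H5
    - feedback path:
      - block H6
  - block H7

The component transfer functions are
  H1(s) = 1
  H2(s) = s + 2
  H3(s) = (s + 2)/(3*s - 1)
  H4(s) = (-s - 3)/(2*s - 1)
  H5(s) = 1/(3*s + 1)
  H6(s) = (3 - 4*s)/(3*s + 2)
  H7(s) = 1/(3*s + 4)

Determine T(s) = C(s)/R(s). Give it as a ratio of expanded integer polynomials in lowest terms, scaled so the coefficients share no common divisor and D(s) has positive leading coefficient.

The answer is (-9*s^4 - 48*s^3 - 67*s^2 - 8*s + 12)/(6*s^5 + 38*s^4 - 59*s^3 - 102*s^2 + 115*s + 100).

Reasoning:
1. add H1, H2 (parallel) = s + 3
2. apply the feedback formula to (H1+H2), H3 = (3*s^2 + 8*s - 3)/(s^2 + 8*s + 5)
3. reduce the parallel group H4, H5 = (-3*s^2 - 8*s - 4)/(6*s^2 - s - 1)
4. feedback reduction of (H4+H5), H6 = (-3*s^2 - 8*s - 4)/(2*s^2 - 6*s + 5)
5. combine [(H1+H2)/(1+(H1+H2)*H3)], [(H4+H5)/(1-(H4+H5)*H6)], H7 in series; the result is T(s) itself (integer coefficients, no common factor, positive leading denominator coefficient)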